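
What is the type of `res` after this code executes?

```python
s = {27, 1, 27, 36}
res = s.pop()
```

Popping from a set of ints returns int

int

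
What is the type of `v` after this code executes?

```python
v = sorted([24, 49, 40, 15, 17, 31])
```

sorted() always returns list

list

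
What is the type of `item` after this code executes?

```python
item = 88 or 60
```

'or' returns the first truthy value (88, which is int)

int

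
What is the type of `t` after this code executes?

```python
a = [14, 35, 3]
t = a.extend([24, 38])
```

list.extend() returns None

NoneType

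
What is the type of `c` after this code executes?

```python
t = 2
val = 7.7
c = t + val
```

int + float returns float (2 + 7.7 = 9.7)

float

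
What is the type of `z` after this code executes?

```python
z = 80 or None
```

'or' returns first truthy value (80, int)

int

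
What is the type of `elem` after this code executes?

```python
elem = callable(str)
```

callable() returns bool

bool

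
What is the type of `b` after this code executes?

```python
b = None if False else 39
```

Ternary: condition is False, else branch (39) taken → int

int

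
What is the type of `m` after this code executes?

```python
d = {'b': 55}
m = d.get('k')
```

dict.get() returns None when key 'k' is not found and no default given

NoneType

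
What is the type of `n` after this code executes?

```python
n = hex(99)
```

hex() returns str representation

str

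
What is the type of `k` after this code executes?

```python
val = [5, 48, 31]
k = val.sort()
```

list.sort() returns None (sorts in place)

NoneType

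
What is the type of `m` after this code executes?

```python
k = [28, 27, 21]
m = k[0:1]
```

Slicing a list always returns a list

list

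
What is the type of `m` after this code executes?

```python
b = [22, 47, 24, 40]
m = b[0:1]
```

Slicing a list always returns a list

list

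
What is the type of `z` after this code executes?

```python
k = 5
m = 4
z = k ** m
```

int ** positive int returns int (5 ** 4 = 625)

int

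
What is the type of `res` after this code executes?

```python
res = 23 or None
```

'or' returns first truthy value (23, int)

int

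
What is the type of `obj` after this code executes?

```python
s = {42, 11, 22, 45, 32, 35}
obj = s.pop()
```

Popping from a set of ints returns int

int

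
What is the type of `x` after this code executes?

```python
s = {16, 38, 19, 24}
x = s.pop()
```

Popping from a set of ints returns int

int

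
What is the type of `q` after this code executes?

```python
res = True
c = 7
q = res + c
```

bool + int returns int (True is 1, so 1 + 7 = 8)

int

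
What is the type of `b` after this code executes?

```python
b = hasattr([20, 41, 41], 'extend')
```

hasattr() returns bool

bool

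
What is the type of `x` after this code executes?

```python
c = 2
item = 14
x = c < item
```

Comparison operators return bool

bool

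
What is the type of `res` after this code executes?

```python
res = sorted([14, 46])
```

sorted() always returns list

list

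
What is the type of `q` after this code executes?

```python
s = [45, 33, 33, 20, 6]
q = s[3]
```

Indexing a list of ints returns int (s[3] = 20)

int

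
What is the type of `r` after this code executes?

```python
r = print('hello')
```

print() returns None

NoneType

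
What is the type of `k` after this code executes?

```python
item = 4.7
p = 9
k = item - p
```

float - int returns float (4.7 - 9 = -4.3)

float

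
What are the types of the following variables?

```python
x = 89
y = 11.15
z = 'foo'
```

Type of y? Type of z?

y is float; z is str

float, str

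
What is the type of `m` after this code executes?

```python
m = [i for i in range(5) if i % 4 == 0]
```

A list comprehension [...] produces a list

list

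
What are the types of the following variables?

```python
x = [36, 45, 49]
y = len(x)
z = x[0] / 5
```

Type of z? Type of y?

int / int returns float; len() returns int

float, int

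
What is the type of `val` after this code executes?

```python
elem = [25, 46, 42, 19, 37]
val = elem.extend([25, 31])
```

list.extend() returns None

NoneType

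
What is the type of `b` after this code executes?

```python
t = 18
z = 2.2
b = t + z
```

int + float returns float (18 + 2.2 = 20.2)

float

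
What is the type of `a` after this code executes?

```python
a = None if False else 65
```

Ternary: condition is False, else branch (65) taken → int

int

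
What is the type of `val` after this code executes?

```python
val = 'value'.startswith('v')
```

str.startswith() returns bool

bool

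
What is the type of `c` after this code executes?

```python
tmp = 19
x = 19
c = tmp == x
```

Equality comparison returns bool

bool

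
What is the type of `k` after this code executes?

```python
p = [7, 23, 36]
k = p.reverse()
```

list.reverse() returns None

NoneType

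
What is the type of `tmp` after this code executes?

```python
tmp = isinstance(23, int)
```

isinstance() returns bool

bool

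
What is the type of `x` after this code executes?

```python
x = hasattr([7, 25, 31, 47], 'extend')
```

hasattr() returns bool

bool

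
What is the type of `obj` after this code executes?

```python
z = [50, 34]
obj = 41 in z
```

'in' operator returns bool

bool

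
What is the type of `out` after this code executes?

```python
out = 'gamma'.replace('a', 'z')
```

str.replace() returns str

str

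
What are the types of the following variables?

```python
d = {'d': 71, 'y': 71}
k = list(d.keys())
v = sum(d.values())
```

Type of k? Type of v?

list(...) returns list; sum of int values returns int

list, int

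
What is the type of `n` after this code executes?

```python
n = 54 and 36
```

'and' returns the last value when all truthy (36, which is int)

int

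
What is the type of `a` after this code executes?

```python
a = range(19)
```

range() returns a range object

range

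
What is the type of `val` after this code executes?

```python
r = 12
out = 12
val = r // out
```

int // int returns int (12 // 12 = 1)

int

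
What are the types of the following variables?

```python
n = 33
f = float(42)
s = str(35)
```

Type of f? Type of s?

f is float; s is str

float, str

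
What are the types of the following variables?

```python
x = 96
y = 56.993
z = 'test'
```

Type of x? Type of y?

x is int; y is float

int, float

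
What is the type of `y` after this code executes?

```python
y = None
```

None has type NoneType

NoneType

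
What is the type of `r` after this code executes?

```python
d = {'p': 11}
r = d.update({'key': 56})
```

dict.update() returns None

NoneType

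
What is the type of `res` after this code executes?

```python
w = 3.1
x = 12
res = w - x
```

float - int returns float (3.1 - 12 = -8.9)

float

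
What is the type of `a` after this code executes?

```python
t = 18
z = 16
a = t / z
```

int / int always returns float in Python 3 (18 / 16 = 1.125)

float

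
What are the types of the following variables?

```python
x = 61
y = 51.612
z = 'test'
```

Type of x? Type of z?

x is int; z is str

int, str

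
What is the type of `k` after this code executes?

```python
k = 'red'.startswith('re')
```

str.startswith() returns bool

bool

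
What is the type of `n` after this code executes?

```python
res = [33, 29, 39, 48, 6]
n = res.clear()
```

list.clear() returns None

NoneType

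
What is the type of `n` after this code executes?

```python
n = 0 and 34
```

'and' returns the first falsy value (0, which is int)

int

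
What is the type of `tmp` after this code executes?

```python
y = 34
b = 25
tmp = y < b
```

Comparison operators return bool

bool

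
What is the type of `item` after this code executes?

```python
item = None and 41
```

'and' returns first falsy value (None)

NoneType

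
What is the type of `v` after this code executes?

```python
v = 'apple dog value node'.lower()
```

str.lower() returns str

str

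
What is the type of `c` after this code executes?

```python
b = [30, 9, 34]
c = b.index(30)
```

list.index() returns int

int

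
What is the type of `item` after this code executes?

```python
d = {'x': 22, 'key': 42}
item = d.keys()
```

.keys() returns a dict_keys view object

dict_keys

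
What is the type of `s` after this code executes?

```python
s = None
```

None has type NoneType

NoneType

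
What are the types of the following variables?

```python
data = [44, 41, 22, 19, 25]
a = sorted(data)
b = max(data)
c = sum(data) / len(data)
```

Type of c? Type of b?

int / int returns float; max of ints returns int

float, int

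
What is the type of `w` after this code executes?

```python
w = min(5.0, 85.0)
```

min() of floats returns float

float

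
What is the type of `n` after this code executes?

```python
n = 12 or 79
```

'or' returns the first truthy value (12, which is int)

int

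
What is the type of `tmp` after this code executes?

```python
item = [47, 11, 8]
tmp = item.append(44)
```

list.append() returns None (mutates in place)

NoneType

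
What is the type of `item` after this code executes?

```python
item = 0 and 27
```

'and' returns the first falsy value (0, which is int)

int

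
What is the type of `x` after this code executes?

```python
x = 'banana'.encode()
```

str.encode() returns bytes

bytes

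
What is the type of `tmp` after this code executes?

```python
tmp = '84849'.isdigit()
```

str.isdigit() returns bool

bool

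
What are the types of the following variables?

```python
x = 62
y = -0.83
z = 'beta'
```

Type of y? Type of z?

y is float; z is str

float, str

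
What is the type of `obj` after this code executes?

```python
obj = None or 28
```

'or' with None returns the other value (28, int)

int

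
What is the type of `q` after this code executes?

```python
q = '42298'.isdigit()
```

str.isdigit() returns bool

bool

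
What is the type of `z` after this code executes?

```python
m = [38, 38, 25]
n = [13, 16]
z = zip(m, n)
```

zip() returns a zip iterator object

zip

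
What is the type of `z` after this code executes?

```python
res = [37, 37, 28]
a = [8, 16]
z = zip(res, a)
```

zip() returns a zip iterator object

zip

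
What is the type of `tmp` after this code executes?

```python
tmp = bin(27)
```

bin() returns str representation

str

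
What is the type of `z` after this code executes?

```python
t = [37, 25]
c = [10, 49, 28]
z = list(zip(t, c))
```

list(zip(...)) returns a list of tuples

list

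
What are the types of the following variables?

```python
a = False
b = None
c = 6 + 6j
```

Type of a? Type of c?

a is bool; c is complex

bool, complex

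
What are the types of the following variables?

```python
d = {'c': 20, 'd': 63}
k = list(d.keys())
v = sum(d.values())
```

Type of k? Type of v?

list(...) returns list; sum of int values returns int

list, int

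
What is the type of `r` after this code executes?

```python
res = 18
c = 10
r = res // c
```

int // int returns int (18 // 10 = 1)

int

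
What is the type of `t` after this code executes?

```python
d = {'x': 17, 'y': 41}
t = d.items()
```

dict.items() returns a dict_items view

dict_items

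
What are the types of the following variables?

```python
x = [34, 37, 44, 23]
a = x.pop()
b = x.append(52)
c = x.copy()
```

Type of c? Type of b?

list.copy() returns list; list.append() returns None

list, NoneType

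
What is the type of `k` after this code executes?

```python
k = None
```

None has type NoneType

NoneType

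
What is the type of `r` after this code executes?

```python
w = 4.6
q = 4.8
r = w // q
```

float // float returns float (floor division preserves float type)

float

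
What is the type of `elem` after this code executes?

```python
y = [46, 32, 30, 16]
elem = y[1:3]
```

Slicing a list always returns a list

list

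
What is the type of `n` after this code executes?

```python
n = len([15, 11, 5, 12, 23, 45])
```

len() always returns int

int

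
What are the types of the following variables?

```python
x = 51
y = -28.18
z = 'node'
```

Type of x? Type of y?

x is int; y is float

int, float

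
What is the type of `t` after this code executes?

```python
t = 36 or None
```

'or' returns first truthy value (36, int)

int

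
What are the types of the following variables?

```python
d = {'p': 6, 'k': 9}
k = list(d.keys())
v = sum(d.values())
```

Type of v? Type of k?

sum of int values returns int; list(...) returns list

int, list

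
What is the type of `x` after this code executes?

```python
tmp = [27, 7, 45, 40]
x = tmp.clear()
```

list.clear() returns None

NoneType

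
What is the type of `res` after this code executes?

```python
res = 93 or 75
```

'or' returns the first truthy value (93, which is int)

int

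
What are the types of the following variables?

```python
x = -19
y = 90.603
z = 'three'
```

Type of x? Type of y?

x is int; y is float

int, float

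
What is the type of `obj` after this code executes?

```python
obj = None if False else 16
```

Ternary: condition is False, else branch (16) taken → int

int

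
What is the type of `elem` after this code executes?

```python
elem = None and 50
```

'and' returns first falsy value (None)

NoneType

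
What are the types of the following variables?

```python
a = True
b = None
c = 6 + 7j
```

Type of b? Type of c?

b is NoneType; c is complex

NoneType, complex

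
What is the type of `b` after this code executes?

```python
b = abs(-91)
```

abs() of int returns int

int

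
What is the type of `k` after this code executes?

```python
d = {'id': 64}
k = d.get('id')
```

dict.get() returns the value (int) when key is found

int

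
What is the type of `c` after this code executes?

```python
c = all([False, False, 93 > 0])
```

all() returns bool

bool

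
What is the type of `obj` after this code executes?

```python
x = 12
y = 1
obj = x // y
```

int // int returns int (12 // 1 = 12)

int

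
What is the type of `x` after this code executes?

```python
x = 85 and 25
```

'and' returns the last value when all truthy (25, which is int)

int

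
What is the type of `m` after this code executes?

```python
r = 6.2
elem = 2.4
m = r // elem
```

float // float returns float (floor division preserves float type)

float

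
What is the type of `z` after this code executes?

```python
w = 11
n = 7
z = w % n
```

int % int returns int (11 % 7 = 4)

int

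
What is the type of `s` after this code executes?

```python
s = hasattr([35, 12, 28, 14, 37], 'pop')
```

hasattr() returns bool

bool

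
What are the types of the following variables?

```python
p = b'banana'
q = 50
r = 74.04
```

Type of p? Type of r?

p is bytes; r is float

bytes, float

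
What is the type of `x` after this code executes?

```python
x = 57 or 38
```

'or' returns the first truthy value (57, which is int)

int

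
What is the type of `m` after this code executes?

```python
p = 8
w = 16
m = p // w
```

int // int returns int (8 // 16 = 0)

int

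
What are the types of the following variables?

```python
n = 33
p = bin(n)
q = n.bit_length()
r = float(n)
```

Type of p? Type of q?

bin() returns str; int.bit_length() returns int

str, int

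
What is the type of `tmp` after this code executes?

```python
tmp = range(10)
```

range() returns a range object

range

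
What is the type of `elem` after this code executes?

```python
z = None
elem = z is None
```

'is' comparison returns bool

bool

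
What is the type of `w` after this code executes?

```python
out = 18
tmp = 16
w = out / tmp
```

int / int always returns float in Python 3 (18 / 16 = 1.125)

float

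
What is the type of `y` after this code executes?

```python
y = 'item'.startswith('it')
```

str.startswith() returns bool

bool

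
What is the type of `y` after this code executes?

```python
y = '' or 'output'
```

'or' returns first truthy value ('output', which is str)

str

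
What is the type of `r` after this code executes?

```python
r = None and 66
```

'and' returns first falsy value (None)

NoneType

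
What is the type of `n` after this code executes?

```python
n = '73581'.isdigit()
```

str.isdigit() returns bool

bool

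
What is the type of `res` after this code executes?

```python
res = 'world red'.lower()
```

str.lower() returns str

str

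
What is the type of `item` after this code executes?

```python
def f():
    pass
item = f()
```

A function with no return statement returns None

NoneType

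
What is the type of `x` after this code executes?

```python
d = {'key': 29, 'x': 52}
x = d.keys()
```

.keys() returns a dict_keys view object

dict_keys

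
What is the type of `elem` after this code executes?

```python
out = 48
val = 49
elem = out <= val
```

Comparison operators return bool

bool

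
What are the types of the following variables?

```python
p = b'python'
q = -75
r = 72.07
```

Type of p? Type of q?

p is bytes; q is int

bytes, int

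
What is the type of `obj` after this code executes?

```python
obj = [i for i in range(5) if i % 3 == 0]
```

A list comprehension [...] produces a list

list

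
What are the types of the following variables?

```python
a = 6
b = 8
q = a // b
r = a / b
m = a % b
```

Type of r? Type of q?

int / int returns float; int // int returns int

float, int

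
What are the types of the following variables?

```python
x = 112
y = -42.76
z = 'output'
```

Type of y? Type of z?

y is float; z is str

float, str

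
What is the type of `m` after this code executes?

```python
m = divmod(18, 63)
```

divmod() returns a tuple (quotient, remainder)

tuple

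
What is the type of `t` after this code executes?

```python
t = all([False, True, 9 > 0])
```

all() returns bool

bool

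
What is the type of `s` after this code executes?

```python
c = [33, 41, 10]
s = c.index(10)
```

list.index() returns int

int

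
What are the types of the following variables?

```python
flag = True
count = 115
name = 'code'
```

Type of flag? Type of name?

flag is bool; name is str

bool, str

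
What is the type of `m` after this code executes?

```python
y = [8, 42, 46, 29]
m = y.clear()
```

list.clear() returns None

NoneType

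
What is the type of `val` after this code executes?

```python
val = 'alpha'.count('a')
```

str.count() returns int

int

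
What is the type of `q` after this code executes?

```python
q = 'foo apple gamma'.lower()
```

str.lower() returns str

str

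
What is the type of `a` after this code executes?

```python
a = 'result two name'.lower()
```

str.lower() returns str

str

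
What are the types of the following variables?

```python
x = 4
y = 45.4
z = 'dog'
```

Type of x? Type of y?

x is int; y is float

int, float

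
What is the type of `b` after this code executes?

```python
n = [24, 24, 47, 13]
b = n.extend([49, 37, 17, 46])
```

list.extend() returns None

NoneType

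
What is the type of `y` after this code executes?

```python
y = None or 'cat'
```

'or' with None returns the other value ('cat', str)

str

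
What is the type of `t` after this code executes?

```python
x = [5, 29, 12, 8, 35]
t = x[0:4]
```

Slicing a list always returns a list

list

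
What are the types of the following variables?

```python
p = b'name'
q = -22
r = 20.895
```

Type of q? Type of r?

q is int; r is float

int, float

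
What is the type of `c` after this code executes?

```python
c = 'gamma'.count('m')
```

str.count() returns int

int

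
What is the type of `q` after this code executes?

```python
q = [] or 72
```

'or' returns first truthy value (72, which is int)

int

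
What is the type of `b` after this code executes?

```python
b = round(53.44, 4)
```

round() with ndigits arg returns float

float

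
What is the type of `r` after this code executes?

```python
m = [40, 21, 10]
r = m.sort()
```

list.sort() returns None (sorts in place)

NoneType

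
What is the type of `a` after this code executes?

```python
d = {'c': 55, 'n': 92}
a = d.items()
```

dict.items() returns a dict_items view

dict_items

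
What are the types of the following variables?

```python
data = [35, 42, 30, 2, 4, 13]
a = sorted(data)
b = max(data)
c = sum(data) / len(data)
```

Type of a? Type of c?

sorted() returns list; int / int returns float

list, float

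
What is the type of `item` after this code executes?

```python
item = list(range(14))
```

list(range(...)) returns list

list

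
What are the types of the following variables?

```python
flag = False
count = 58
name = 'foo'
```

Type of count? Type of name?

count is int; name is str

int, str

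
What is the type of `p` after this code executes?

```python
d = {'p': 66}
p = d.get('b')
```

dict.get() returns None when key 'b' is not found and no default given

NoneType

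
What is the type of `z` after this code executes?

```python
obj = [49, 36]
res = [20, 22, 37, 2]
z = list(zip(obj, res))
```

list(zip(...)) returns a list of tuples

list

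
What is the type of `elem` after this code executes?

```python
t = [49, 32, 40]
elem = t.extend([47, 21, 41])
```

list.extend() returns None

NoneType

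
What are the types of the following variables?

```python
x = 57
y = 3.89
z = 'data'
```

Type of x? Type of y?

x is int; y is float

int, float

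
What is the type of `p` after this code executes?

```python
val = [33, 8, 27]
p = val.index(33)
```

list.index() returns int

int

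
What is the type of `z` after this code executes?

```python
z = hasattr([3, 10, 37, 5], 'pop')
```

hasattr() returns bool

bool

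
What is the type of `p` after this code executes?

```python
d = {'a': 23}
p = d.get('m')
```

dict.get() returns None when key 'm' is not found and no default given

NoneType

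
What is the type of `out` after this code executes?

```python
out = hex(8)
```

hex() returns str representation

str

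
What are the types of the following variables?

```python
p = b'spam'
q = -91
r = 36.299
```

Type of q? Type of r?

q is int; r is float

int, float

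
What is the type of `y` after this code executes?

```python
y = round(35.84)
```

round() with no ndigits arg returns int

int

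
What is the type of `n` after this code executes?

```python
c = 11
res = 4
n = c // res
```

int // int returns int (11 // 4 = 2)

int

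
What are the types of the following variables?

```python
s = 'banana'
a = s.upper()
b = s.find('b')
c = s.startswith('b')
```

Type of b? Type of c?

str.find() returns int; str.startswith() returns bool

int, bool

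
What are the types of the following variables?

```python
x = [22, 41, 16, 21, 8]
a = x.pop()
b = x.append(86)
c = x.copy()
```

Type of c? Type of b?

list.copy() returns list; list.append() returns None

list, NoneType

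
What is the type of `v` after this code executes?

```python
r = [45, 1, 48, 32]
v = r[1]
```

Indexing a list of ints returns int (r[1] = 1)

int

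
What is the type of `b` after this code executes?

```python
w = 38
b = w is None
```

'is' comparison returns bool

bool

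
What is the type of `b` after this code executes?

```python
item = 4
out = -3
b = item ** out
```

int ** negative int returns float

float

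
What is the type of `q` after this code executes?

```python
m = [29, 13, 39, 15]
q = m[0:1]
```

Slicing a list always returns a list

list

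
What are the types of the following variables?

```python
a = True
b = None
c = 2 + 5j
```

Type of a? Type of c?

a is bool; c is complex

bool, complex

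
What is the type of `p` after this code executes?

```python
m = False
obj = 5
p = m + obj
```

bool + int returns int (False is 0, so 0 + 5 = 5)

int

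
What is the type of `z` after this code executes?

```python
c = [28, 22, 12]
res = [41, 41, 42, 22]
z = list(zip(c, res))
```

list(zip(...)) returns a list of tuples

list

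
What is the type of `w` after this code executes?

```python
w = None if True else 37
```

Ternary: condition is True, if branch (None) taken → NoneType

NoneType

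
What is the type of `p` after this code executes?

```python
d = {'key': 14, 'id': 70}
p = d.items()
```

dict.items() returns a dict_items view

dict_items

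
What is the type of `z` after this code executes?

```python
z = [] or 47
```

'or' returns first truthy value (47, which is int)

int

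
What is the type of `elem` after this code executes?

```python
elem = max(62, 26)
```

max() of ints returns int

int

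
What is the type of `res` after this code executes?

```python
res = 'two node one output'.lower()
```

str.lower() returns str

str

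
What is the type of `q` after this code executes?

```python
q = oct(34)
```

oct() returns str representation

str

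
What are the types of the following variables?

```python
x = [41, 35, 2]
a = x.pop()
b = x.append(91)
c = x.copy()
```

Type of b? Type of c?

list.append() returns None; list.copy() returns list

NoneType, list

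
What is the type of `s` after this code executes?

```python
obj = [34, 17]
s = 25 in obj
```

'in' operator returns bool

bool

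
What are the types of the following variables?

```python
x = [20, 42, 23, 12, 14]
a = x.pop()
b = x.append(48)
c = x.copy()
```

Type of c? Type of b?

list.copy() returns list; list.append() returns None

list, NoneType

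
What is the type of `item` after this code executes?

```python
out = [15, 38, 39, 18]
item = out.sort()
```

list.sort() returns None (sorts in place)

NoneType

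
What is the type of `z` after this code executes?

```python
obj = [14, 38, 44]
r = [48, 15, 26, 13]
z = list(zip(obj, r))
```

list(zip(...)) returns a list of tuples

list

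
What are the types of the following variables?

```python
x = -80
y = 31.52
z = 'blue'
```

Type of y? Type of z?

y is float; z is str

float, str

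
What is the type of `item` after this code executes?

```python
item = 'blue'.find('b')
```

str.find() returns int (index, or -1)

int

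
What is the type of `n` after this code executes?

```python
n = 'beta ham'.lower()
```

str.lower() returns str

str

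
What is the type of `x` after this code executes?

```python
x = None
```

None has type NoneType

NoneType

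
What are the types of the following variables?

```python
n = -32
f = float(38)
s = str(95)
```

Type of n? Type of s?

n is int; s is str

int, str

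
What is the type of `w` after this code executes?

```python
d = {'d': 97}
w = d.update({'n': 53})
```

dict.update() returns None

NoneType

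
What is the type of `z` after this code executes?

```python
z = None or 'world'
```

'or' with None returns the other value ('world', str)

str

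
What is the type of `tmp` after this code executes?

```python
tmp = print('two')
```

print() returns None

NoneType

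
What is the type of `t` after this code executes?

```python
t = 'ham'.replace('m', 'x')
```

str.replace() returns str

str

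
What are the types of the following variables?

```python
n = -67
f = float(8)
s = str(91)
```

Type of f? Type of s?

f is float; s is str

float, str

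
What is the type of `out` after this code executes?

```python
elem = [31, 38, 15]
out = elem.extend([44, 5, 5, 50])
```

list.extend() returns None

NoneType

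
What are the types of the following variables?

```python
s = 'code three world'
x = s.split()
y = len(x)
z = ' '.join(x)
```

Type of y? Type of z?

len() returns int; str.join() returns str

int, str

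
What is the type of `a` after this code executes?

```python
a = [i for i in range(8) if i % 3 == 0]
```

A list comprehension [...] produces a list

list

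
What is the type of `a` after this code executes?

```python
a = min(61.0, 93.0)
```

min() of floats returns float

float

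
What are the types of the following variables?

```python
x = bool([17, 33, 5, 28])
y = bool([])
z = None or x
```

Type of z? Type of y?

None or <bool> returns the bool; bool() returns bool

bool, bool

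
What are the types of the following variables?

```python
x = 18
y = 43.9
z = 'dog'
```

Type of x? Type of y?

x is int; y is float

int, float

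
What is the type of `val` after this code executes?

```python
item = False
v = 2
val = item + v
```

bool + int returns int (False is 0, so 0 + 2 = 2)

int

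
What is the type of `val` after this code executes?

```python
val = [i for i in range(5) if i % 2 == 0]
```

A list comprehension [...] produces a list

list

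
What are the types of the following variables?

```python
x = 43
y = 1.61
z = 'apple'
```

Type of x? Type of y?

x is int; y is float

int, float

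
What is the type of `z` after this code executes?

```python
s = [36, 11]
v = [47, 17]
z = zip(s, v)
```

zip() returns a zip iterator object

zip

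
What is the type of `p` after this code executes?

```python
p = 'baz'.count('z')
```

str.count() returns int

int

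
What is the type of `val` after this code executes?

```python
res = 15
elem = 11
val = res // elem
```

int // int returns int (15 // 11 = 1)

int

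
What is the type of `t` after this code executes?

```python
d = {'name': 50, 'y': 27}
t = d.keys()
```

.keys() returns a dict_keys view object

dict_keys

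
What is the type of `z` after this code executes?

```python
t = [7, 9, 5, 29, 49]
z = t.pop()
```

list.pop() returns the popped element (int here)

int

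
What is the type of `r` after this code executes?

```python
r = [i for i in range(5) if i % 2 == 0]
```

A list comprehension [...] produces a list

list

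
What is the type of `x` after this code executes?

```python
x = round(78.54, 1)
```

round() with ndigits arg returns float

float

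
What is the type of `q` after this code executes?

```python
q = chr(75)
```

chr() returns str (single character)

str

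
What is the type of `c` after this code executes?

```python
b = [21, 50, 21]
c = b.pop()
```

list.pop() returns the popped element (int here)

int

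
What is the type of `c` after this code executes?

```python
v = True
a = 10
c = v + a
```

bool + int returns int (True is 1, so 1 + 10 = 11)

int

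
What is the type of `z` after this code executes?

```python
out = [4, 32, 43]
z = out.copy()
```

list.copy() returns list

list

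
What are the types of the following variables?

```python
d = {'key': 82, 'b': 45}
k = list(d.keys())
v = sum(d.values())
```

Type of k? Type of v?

list(...) returns list; sum of int values returns int

list, int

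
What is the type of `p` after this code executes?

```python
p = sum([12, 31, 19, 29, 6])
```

sum() of ints returns int

int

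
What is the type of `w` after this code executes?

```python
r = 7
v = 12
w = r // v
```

int // int returns int (7 // 12 = 0)

int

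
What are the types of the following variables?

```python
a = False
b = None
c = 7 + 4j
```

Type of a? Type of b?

a is bool; b is NoneType

bool, NoneType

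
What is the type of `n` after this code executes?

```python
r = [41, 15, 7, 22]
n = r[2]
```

Indexing a list of ints returns int (r[2] = 7)

int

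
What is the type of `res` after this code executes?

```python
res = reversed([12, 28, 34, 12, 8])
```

reversed() on a list returns a list_reverseiterator

list_reverseiterator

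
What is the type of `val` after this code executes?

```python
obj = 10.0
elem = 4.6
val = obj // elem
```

float // float returns float (floor division preserves float type)

float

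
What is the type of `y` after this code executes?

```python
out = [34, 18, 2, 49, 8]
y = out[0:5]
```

Slicing a list always returns a list

list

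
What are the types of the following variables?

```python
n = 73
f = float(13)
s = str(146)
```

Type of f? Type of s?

f is float; s is str

float, str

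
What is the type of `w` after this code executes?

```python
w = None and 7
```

'and' returns first falsy value (None)

NoneType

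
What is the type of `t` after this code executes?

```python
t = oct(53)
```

oct() returns str representation

str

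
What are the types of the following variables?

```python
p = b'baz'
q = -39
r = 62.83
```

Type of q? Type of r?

q is int; r is float

int, float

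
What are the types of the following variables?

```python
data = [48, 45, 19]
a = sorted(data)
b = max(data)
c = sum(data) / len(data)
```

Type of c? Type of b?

int / int returns float; max of ints returns int

float, int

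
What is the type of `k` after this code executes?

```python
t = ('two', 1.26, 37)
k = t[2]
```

Index 2 of tuple is 37 which is int

int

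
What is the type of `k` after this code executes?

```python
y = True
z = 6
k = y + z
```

bool + int returns int (True is 1, so 1 + 6 = 7)

int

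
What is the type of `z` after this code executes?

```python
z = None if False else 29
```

Ternary: condition is False, else branch (29) taken → int

int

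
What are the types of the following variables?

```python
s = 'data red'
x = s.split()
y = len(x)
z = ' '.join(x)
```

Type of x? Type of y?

str.split() returns list; len() returns int

list, int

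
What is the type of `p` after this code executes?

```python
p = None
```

None has type NoneType

NoneType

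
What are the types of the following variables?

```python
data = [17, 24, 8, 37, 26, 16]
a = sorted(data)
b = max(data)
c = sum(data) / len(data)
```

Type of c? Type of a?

int / int returns float; sorted() returns list

float, list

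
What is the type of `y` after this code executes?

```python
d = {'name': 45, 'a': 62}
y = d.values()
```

.values() returns a dict_values view object

dict_values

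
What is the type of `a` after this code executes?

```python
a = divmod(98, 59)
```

divmod() returns a tuple (quotient, remainder)

tuple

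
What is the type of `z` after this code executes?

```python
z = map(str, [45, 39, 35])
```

map() returns a map iterator object

map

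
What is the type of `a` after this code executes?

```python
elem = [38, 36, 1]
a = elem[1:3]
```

Slicing a list always returns a list

list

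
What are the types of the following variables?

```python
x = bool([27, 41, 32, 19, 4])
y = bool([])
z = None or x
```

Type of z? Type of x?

None or <bool> returns the bool; bool() returns bool

bool, bool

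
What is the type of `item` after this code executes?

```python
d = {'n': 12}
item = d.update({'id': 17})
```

dict.update() returns None

NoneType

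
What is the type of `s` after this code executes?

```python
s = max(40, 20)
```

max() of ints returns int

int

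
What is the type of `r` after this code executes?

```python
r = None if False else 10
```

Ternary: condition is False, else branch (10) taken → int

int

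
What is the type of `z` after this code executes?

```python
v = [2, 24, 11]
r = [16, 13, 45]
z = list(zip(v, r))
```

list(zip(...)) returns a list of tuples

list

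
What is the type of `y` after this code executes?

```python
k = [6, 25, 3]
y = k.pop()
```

list.pop() returns the popped element (int here)

int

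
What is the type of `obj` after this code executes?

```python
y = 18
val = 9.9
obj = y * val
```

int * float returns float (18 * 9.9 = 178.2)

float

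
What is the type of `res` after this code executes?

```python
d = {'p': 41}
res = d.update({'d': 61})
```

dict.update() returns None

NoneType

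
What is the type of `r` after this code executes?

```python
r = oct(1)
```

oct() returns str representation

str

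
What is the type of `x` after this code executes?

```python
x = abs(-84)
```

abs() of int returns int

int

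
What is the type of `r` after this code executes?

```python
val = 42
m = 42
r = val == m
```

Equality comparison returns bool

bool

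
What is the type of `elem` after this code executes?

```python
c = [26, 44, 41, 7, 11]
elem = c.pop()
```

list.pop() returns the popped element (int here)

int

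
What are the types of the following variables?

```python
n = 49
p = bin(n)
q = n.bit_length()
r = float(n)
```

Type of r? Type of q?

float() returns float; int.bit_length() returns int

float, int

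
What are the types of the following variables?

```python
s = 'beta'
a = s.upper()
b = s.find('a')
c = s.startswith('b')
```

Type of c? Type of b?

str.startswith() returns bool; str.find() returns int

bool, int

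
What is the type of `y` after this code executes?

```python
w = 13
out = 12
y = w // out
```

int // int returns int (13 // 12 = 1)

int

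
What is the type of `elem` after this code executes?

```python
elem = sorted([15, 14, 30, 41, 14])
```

sorted() always returns list

list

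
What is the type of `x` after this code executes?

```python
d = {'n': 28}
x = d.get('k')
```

dict.get() returns None when key 'k' is not found and no default given

NoneType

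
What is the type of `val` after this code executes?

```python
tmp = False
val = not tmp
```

'not' always returns bool

bool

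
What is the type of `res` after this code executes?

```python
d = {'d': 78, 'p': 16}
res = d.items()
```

dict.items() returns a dict_items view

dict_items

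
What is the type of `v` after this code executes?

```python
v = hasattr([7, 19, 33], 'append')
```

hasattr() returns bool

bool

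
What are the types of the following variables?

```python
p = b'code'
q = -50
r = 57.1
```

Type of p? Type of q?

p is bytes; q is int

bytes, int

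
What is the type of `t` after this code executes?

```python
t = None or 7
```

'or' with None returns the other value (7, int)

int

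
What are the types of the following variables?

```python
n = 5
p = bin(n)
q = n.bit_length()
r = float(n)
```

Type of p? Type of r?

bin() returns str; float() returns float

str, float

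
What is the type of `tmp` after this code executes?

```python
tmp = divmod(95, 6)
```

divmod() returns a tuple (quotient, remainder)

tuple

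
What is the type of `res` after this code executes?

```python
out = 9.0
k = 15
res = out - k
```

float - int returns float (9.0 - 15 = -6.0)

float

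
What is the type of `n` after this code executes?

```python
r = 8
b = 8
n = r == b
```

Equality comparison returns bool

bool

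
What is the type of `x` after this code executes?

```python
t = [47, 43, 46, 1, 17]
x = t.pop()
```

list.pop() returns the popped element (int here)

int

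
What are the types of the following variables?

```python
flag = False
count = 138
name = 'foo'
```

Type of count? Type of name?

count is int; name is str

int, str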